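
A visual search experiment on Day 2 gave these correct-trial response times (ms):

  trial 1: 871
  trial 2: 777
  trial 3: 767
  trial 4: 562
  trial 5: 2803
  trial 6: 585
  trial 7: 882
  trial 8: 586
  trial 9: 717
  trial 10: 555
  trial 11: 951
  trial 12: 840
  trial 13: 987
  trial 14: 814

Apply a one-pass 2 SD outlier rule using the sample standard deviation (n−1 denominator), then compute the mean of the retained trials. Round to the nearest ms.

761 ms

n = 14, ΣRT = 12697, M = 906.929
Σ(x−M)² = 4140464.93; s = √(4140464.93/13) = 564.356
Cutoffs: 906.929 ± 2·564.356 → [-221.8, 2035.6]
Outside: 2803 → excluded.
Retained (n=13): Σ = 9894, mean = 9894/13 = 761.077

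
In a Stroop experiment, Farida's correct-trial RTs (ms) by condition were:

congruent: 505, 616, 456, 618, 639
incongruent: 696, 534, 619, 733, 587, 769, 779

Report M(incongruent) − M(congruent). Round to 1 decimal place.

M(congruent) = 2834/5 = 566.800
M(incongruent) = 4717/7 = 673.857
Difference = 673.857 − 566.800 = 107.057 ms

107.1 ms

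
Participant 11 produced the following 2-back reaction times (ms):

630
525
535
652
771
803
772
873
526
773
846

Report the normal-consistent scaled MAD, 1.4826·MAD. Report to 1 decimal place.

151.2 ms

Sorted: 525, 526, 535, 630, 652, 771, 772, 773, 803, 846, 873 → median = 771
|x − 771| sorted: 0, 1, 2, 32, 75, 102, 119, 141, 236, 245, 246 → MAD = 102
Robust SD ≈ 1.4826 × 102 = 151.225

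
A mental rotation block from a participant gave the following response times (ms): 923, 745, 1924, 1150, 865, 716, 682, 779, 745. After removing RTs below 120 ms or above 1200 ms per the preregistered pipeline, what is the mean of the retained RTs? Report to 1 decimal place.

Excluded: 1924
Retained (n=8): Σ = 6605
Mean = 6605/8 = 825.6250

825.6 ms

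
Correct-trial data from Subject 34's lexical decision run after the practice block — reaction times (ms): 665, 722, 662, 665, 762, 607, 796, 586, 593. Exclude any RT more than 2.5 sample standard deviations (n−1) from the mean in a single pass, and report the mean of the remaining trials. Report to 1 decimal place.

n = 9, ΣRT = 6058, M = 673.111
Σ(x−M)² = 44024.89; s = √(44024.89/8) = 74.183
Cutoffs: 673.111 ± 2.5·74.183 → [487.7, 858.6]
No RTs fall outside the cutoffs; all 9 retained. Mean = 6058/9 = 673.111

673.1 ms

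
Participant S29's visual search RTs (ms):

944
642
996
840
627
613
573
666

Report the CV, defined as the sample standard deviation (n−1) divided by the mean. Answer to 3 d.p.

0.223

n = 8, Σ = 5901, M = 737.6250
Σ(x−M)² = 188973.875; s = √(188973.875/7) = 164.3054
CV = 164.3054 / 737.6250 = 0.22275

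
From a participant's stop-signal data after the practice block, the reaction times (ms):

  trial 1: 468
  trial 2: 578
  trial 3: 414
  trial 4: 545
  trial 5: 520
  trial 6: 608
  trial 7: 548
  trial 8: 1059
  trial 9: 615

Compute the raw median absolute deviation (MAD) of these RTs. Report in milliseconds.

Sorted: 414, 468, 520, 545, 548, 578, 608, 615, 1059 → median = 548
|x − 548|: 80, 30, 134, 3, 28, 60, 0, 511, 67
Sorted deviations: 0, 3, 28, 30, 60, 67, 80, 134, 511 → MAD = 60

60 ms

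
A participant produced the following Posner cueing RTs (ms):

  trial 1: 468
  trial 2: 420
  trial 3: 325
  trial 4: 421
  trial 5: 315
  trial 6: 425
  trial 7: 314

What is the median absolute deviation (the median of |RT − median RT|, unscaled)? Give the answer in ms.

48 ms

Sorted: 314, 315, 325, 420, 421, 425, 468 → median = 420
|x − 420|: 48, 0, 95, 1, 105, 5, 106
Sorted deviations: 0, 1, 5, 48, 95, 105, 106 → MAD = 48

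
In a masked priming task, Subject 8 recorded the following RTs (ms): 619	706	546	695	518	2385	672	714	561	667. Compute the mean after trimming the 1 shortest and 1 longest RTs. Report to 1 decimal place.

647.5 ms

Sorted: 518, 546, 561, 619, 667, 672, 695, 706, 714, 2385
Drop lowest 1 (518) and highest 1 (2385)
Remaining (n=8): Σ = 5180, mean = 5180/8 = 647.500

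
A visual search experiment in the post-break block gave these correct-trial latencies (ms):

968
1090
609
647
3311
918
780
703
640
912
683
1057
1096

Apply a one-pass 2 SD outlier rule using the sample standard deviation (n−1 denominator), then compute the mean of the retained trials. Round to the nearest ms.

842 ms

n = 13, ΣRT = 13414, M = 1031.846
Σ(x−M)² = 6007781.69; s = √(6007781.69/12) = 707.565
Cutoffs: 1031.846 ± 2·707.565 → [-383.3, 2447.0]
Outside: 3311 → excluded.
Retained (n=12): Σ = 10103, mean = 10103/12 = 841.917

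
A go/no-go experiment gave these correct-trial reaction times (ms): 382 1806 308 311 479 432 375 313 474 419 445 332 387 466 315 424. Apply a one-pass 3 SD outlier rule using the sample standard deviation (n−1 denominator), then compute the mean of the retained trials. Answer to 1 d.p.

390.8 ms

n = 16, ΣRT = 7668, M = 479.250
Σ(x−M)² = 1933327.00; s = √(1933327.00/15) = 359.010
Cutoffs: 479.250 ± 3·359.010 → [-597.8, 1556.3]
Outside: 1806 → excluded.
Retained (n=15): Σ = 5862, mean = 5862/15 = 390.800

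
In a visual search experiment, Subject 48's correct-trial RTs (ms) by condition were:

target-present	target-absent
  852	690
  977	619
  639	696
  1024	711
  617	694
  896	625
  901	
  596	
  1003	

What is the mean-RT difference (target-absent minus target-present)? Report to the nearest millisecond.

M(target-present) = 7505/9 = 833.889
M(target-absent) = 4035/6 = 672.500
Difference = 672.500 − 833.889 = -161.389 ms

-161 ms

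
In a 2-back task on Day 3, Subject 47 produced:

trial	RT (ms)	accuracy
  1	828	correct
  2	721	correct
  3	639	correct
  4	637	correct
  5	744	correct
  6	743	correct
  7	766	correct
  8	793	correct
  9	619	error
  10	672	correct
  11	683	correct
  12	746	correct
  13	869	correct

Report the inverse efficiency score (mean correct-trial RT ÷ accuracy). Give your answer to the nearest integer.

Correct trials (n=12): 828, 721, 639, 637, 744, 743, 766, 793, 672, 683, 746, 869
Mean correct RT = 8841/12 = 736.7500 ms
Proportion correct = 12/13
IES = 736.7500 / (12/13) = 798.146 ms

798 ms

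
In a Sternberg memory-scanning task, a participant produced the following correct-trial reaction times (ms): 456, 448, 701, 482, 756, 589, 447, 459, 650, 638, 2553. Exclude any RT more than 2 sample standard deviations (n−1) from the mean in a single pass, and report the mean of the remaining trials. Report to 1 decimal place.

562.6 ms

n = 11, ΣRT = 8179, M = 743.545
Σ(x−M)² = 3727206.73; s = √(3727206.73/10) = 610.509
Cutoffs: 743.545 ± 2·610.509 → [-477.5, 1964.6]
Outside: 2553 → excluded.
Retained (n=10): Σ = 5626, mean = 5626/10 = 562.600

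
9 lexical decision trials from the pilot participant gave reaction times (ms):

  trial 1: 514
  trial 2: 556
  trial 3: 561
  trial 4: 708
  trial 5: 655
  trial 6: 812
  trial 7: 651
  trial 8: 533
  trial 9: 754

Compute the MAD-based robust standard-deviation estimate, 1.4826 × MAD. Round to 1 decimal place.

Sorted: 514, 533, 556, 561, 651, 655, 708, 754, 812 → median = 651
|x − 651| sorted: 0, 4, 57, 90, 95, 103, 118, 137, 161 → MAD = 95
Robust SD ≈ 1.4826 × 95 = 140.847

140.8 ms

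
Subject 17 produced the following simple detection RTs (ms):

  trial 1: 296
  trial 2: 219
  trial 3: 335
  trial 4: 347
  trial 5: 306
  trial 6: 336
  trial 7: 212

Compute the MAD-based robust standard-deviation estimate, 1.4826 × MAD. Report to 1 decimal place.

Sorted: 212, 219, 296, 306, 335, 336, 347 → median = 306
|x − 306| sorted: 0, 10, 29, 30, 41, 87, 94 → MAD = 30
Robust SD ≈ 1.4826 × 30 = 44.478

44.5 ms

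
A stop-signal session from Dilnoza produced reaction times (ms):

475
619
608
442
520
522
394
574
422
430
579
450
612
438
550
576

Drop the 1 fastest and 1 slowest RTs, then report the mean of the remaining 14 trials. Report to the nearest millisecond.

514 ms

Sorted: 394, 422, 430, 438, 442, 450, 475, 520, 522, 550, 574, 576, 579, 608, 612, 619
Drop lowest 1 (394) and highest 1 (619)
Remaining (n=14): Σ = 7198, mean = 7198/14 = 514.143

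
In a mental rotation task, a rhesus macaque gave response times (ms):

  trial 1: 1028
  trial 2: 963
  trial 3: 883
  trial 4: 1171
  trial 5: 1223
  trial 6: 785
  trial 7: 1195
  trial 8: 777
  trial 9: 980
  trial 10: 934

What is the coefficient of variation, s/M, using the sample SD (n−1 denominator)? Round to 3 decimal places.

n = 10, Σ = 9939, M = 993.9000
Σ(x−M)² = 233174.900; s = √(233174.900/9) = 160.9606
CV = 160.9606 / 993.9000 = 0.16195

0.162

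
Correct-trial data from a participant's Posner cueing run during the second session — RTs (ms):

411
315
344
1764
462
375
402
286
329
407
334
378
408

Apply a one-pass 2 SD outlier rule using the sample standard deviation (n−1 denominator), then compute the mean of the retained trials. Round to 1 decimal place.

n = 13, ΣRT = 6215, M = 478.077
Σ(x−M)² = 1819192.92; s = √(1819192.92/12) = 389.358
Cutoffs: 478.077 ± 2·389.358 → [-300.6, 1256.8]
Outside: 1764 → excluded.
Retained (n=12): Σ = 4451, mean = 4451/12 = 370.917

370.9 ms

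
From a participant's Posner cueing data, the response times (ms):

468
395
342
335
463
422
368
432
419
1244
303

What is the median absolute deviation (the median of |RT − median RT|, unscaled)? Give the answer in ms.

Sorted: 303, 335, 342, 368, 395, 419, 422, 432, 463, 468, 1244 → median = 419
|x − 419|: 49, 24, 77, 84, 44, 3, 51, 13, 0, 825, 116
Sorted deviations: 0, 3, 13, 24, 44, 49, 51, 77, 84, 116, 825 → MAD = 49

49 ms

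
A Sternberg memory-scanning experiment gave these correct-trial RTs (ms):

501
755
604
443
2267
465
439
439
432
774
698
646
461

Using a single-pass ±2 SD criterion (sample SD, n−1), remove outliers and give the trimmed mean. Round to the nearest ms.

n = 13, ΣRT = 8924, M = 686.462
Σ(x−M)² = 2899805.23; s = √(2899805.23/12) = 491.580
Cutoffs: 686.462 ± 2·491.580 → [-296.7, 1669.6]
Outside: 2267 → excluded.
Retained (n=12): Σ = 6657, mean = 6657/12 = 554.750

555 ms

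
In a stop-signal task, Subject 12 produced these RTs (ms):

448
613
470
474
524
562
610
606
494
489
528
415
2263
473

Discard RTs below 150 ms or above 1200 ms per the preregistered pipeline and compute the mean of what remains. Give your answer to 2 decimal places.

515.85 ms

Excluded: 2263
Retained (n=13): Σ = 6706
Mean = 6706/13 = 515.8462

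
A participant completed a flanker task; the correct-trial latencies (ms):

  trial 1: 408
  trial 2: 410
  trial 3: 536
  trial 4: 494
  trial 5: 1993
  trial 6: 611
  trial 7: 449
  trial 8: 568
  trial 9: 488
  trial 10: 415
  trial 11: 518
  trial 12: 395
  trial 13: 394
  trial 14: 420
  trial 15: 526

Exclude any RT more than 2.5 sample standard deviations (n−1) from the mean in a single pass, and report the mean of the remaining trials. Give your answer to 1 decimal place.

n = 15, ΣRT = 8625, M = 575.000
Σ(x−M)² = 2219146.00; s = √(2219146.00/14) = 398.134
Cutoffs: 575.000 ± 2.5·398.134 → [-420.3, 1570.3]
Outside: 1993 → excluded.
Retained (n=14): Σ = 6632, mean = 6632/14 = 473.714

473.7 ms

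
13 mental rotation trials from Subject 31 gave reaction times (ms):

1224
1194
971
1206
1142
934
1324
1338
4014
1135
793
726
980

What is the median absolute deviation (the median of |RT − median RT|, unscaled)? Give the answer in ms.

Sorted: 726, 793, 934, 971, 980, 1135, 1142, 1194, 1206, 1224, 1324, 1338, 4014 → median = 1142
|x − 1142|: 82, 52, 171, 64, 0, 208, 182, 196, 2872, 7, 349, 416, 162
Sorted deviations: 0, 7, 52, 64, 82, 162, 171, 182, 196, 208, 349, 416, 2872 → MAD = 171

171 ms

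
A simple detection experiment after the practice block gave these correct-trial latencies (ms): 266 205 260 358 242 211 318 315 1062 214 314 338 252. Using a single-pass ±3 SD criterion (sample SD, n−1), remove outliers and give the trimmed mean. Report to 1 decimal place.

274.4 ms

n = 13, ΣRT = 4355, M = 335.000
Σ(x−M)² = 603038.00; s = √(603038.00/12) = 224.172
Cutoffs: 335.000 ± 3·224.172 → [-337.5, 1007.5]
Outside: 1062 → excluded.
Retained (n=12): Σ = 3293, mean = 3293/12 = 274.417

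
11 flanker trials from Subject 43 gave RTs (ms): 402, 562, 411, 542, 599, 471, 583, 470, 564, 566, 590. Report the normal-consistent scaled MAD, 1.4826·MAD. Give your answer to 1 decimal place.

Sorted: 402, 411, 470, 471, 542, 562, 564, 566, 583, 590, 599 → median = 562
|x − 562| sorted: 0, 2, 4, 20, 21, 28, 37, 91, 92, 151, 160 → MAD = 28
Robust SD ≈ 1.4826 × 28 = 41.513

41.5 ms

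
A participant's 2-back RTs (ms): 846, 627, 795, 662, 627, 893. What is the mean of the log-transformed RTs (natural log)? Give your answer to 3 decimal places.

ln(RT): 6.7405, 6.4409, 6.6783, 6.4953, 6.4409, 6.7946
Σ ln(RT) = 39.5906
Mean = 39.5906/6 = 6.59843

6.598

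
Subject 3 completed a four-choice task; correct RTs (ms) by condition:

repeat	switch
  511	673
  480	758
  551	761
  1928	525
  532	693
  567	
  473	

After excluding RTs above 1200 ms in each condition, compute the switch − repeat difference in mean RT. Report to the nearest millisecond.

163 ms

repeat: exclude 1928
M(repeat) = 3114/6 = 519.000
M(switch) = 3410/5 = 682.000
Difference = 682.000 − 519.000 = 163.000 ms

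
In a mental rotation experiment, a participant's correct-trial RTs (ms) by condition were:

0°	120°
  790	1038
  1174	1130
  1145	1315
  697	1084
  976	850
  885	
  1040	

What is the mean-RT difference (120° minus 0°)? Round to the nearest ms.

M(0°) = 6707/7 = 958.143
M(120°) = 5417/5 = 1083.400
Difference = 1083.400 − 958.143 = 125.257 ms

125 ms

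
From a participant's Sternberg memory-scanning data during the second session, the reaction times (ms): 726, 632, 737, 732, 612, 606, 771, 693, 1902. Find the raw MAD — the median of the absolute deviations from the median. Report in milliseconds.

Sorted: 606, 612, 632, 693, 726, 732, 737, 771, 1902 → median = 726
|x − 726|: 0, 94, 11, 6, 114, 120, 45, 33, 1176
Sorted deviations: 0, 6, 11, 33, 45, 94, 114, 120, 1176 → MAD = 45

45 ms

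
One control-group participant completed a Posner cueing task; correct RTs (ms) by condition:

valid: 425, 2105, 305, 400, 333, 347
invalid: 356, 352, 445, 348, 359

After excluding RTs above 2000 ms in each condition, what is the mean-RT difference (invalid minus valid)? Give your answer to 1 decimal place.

valid: exclude 2105
M(valid) = 1810/5 = 362.000
M(invalid) = 1860/5 = 372.000
Difference = 372.000 − 362.000 = 10.000 ms

10.0 ms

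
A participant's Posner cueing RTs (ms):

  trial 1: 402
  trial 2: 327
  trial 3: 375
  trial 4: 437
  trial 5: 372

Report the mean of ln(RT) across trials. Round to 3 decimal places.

ln(RT): 5.9965, 5.7900, 5.9269, 6.0799, 5.9189
Σ ln(RT) = 29.7122
Mean = 29.7122/5 = 5.94243

5.942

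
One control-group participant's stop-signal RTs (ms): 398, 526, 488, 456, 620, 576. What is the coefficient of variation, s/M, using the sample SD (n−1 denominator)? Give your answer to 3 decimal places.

0.158

n = 6, Σ = 3064, M = 510.6667
Σ(x−M)² = 32653.333; s = √(32653.333/5) = 80.8125
CV = 80.8125 / 510.6667 = 0.15825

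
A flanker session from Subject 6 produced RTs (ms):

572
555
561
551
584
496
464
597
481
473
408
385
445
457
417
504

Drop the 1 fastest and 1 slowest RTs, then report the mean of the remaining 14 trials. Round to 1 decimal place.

497.7 ms

Sorted: 385, 408, 417, 445, 457, 464, 473, 481, 496, 504, 551, 555, 561, 572, 584, 597
Drop lowest 1 (385) and highest 1 (597)
Remaining (n=14): Σ = 6968, mean = 6968/14 = 497.714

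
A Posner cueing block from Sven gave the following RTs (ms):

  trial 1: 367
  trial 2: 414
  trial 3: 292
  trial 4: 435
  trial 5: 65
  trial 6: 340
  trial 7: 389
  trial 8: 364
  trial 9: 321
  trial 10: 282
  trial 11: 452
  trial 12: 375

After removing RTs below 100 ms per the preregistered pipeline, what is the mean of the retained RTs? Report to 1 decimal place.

Excluded: 65
Retained (n=11): Σ = 4031
Mean = 4031/11 = 366.4545

366.5 ms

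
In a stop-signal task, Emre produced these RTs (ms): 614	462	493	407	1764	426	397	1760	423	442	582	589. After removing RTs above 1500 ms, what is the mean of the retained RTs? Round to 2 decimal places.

Excluded: 1760, 1764
Retained (n=10): Σ = 4835
Mean = 4835/10 = 483.5000

483.50 ms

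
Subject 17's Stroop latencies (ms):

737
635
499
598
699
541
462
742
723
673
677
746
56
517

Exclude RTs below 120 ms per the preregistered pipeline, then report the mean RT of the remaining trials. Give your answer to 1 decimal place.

634.5 ms

Excluded: 56
Retained (n=13): Σ = 8249
Mean = 8249/13 = 634.5385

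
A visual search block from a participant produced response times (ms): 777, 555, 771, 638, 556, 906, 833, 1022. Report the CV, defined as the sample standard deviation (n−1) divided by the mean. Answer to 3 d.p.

0.220

n = 8, Σ = 6058, M = 757.2500
Σ(x−M)² = 194163.500; s = √(194163.500/7) = 166.5462
CV = 166.5462 / 757.2500 = 0.21994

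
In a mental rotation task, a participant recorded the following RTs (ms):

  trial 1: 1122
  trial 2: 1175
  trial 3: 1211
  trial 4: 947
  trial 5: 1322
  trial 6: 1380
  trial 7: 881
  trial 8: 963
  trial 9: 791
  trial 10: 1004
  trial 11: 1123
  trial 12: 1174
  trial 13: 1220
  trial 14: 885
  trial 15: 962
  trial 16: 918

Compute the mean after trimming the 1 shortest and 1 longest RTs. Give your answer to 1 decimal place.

Sorted: 791, 881, 885, 918, 947, 962, 963, 1004, 1122, 1123, 1174, 1175, 1211, 1220, 1322, 1380
Drop lowest 1 (791) and highest 1 (1380)
Remaining (n=14): Σ = 14907, mean = 14907/14 = 1064.786

1064.8 ms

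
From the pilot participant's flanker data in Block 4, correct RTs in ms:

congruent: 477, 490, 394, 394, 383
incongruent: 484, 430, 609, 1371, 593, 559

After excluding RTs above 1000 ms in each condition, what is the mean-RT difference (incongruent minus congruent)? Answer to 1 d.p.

107.4 ms

incongruent: exclude 1371
M(congruent) = 2138/5 = 427.600
M(incongruent) = 2675/5 = 535.000
Difference = 535.000 − 427.600 = 107.400 ms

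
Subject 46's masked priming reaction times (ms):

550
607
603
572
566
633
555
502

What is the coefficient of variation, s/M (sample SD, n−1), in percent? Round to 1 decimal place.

7.1%

n = 8, Σ = 4588, M = 573.5000
Σ(x−M)² = 11598.000; s = √(11598.000/7) = 40.7045
CV = 40.7045 / 573.5000 = 0.07098 = 7.098%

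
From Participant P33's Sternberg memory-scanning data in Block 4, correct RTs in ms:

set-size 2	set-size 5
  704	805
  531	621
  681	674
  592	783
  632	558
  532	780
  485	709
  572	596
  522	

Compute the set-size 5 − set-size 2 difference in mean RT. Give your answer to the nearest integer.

107 ms

M(set-size 2) = 5251/9 = 583.444
M(set-size 5) = 5526/8 = 690.750
Difference = 690.750 − 583.444 = 107.306 ms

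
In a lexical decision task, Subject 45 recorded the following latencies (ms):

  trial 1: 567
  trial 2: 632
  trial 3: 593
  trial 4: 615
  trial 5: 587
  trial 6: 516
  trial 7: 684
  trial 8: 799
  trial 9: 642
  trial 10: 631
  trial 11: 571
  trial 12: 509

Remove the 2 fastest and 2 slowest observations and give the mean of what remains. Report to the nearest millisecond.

605 ms

Sorted: 509, 516, 567, 571, 587, 593, 615, 631, 632, 642, 684, 799
Drop lowest 2 (509, 516) and highest 2 (684, 799)
Remaining (n=8): Σ = 4838, mean = 4838/8 = 604.750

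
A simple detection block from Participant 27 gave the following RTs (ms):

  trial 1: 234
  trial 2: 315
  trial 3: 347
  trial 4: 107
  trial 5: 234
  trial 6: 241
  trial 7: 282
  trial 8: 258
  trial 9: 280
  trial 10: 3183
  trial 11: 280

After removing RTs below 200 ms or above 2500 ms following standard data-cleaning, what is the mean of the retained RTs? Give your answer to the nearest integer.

275 ms

Excluded: 107, 3183
Retained (n=9): Σ = 2471
Mean = 2471/9 = 274.5556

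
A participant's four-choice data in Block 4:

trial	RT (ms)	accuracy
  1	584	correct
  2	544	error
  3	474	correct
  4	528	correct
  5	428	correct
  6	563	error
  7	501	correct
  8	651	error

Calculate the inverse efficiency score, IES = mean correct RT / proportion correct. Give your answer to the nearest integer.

805 ms

Correct trials (n=5): 584, 474, 528, 428, 501
Mean correct RT = 2515/5 = 503.0000 ms
Proportion correct = 5/8
IES = 503.0000 / (5/8) = 804.800 ms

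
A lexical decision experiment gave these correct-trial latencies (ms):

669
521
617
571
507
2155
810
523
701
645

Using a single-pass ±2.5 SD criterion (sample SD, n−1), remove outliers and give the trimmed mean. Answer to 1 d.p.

618.2 ms

n = 10, ΣRT = 7719, M = 771.900
Σ(x−M)² = 2205564.90; s = √(2205564.90/9) = 495.038
Cutoffs: 771.900 ± 2.5·495.038 → [-465.7, 2009.5]
Outside: 2155 → excluded.
Retained (n=9): Σ = 5564, mean = 5564/9 = 618.222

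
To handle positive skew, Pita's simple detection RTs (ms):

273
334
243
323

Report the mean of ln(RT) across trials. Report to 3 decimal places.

5.673

ln(RT): 5.6095, 5.8111, 5.4931, 5.7777
Σ ln(RT) = 22.6913
Mean = 22.6913/4 = 5.67283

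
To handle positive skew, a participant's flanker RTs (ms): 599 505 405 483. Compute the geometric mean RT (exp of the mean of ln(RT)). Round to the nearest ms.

ln(RT): 6.3953, 6.2246, 6.0039, 6.1800
Mean ln(RT) = 24.8037/4 = 6.20093
Geometric mean = exp(6.20093) = 493.21 ms

493 ms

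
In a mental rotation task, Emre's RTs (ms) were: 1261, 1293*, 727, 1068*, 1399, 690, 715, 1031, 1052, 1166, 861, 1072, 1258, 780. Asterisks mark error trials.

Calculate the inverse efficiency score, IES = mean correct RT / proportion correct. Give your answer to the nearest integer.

1168 ms

Correct trials (n=12): 1261, 727, 1399, 690, 715, 1031, 1052, 1166, 861, 1072, 1258, 780
Mean correct RT = 12012/12 = 1001.0000 ms
Proportion correct = 12/14
IES = 1001.0000 / (12/14) = 1167.833 ms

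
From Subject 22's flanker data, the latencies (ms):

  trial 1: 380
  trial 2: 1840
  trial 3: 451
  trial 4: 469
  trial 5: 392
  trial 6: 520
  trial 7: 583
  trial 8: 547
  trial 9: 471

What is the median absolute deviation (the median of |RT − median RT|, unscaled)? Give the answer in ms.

76 ms

Sorted: 380, 392, 451, 469, 471, 520, 547, 583, 1840 → median = 471
|x − 471|: 91, 1369, 20, 2, 79, 49, 112, 76, 0
Sorted deviations: 0, 2, 20, 49, 76, 79, 91, 112, 1369 → MAD = 76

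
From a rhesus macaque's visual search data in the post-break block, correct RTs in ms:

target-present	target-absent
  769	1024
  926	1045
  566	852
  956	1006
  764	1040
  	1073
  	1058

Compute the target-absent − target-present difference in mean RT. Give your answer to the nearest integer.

M(target-present) = 3981/5 = 796.200
M(target-absent) = 7098/7 = 1014.000
Difference = 1014.000 − 796.200 = 217.800 ms

218 ms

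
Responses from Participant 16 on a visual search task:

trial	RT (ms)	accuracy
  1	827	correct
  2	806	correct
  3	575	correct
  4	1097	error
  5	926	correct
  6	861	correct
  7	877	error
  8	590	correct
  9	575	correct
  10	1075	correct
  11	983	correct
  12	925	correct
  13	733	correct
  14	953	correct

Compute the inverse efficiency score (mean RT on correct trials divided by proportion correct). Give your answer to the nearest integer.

956 ms

Correct trials (n=12): 827, 806, 575, 926, 861, 590, 575, 1075, 983, 925, 733, 953
Mean correct RT = 9829/12 = 819.0833 ms
Proportion correct = 12/14
IES = 819.0833 / (12/14) = 955.597 ms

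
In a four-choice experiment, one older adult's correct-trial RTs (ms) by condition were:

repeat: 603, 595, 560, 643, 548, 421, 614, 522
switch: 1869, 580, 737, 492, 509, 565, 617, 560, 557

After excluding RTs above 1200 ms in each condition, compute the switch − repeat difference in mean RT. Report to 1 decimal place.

switch: exclude 1869
M(repeat) = 4506/8 = 563.250
M(switch) = 4617/8 = 577.125
Difference = 577.125 − 563.250 = 13.875 ms

13.9 ms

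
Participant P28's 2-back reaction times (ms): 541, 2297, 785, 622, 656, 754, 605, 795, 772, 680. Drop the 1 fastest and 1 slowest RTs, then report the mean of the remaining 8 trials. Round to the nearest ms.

Sorted: 541, 605, 622, 656, 680, 754, 772, 785, 795, 2297
Drop lowest 1 (541) and highest 1 (2297)
Remaining (n=8): Σ = 5669, mean = 5669/8 = 708.625

709 ms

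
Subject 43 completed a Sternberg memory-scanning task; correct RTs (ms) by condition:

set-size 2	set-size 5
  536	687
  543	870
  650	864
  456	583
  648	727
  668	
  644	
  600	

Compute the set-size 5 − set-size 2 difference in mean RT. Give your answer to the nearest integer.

153 ms

M(set-size 2) = 4745/8 = 593.125
M(set-size 5) = 3731/5 = 746.200
Difference = 746.200 − 593.125 = 153.075 ms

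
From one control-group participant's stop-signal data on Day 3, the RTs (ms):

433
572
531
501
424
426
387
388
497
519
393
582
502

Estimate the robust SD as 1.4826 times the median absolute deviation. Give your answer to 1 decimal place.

Sorted: 387, 388, 393, 424, 426, 433, 497, 501, 502, 519, 531, 572, 582 → median = 497
|x − 497| sorted: 0, 4, 5, 22, 34, 64, 71, 73, 75, 85, 104, 109, 110 → MAD = 71
Robust SD ≈ 1.4826 × 71 = 105.265

105.3 ms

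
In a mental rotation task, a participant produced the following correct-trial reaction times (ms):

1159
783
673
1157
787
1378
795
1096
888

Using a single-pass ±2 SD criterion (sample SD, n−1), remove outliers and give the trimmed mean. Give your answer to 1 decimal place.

968.4 ms

n = 9, ΣRT = 8716, M = 968.444
Σ(x−M)² = 447024.22; s = √(447024.22/8) = 236.385
Cutoffs: 968.444 ± 2·236.385 → [495.7, 1441.2]
No RTs fall outside the cutoffs; all 9 retained. Mean = 8716/9 = 968.444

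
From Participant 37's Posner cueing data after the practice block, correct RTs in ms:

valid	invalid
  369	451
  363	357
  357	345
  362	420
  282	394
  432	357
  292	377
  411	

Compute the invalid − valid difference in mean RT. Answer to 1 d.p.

M(valid) = 2868/8 = 358.500
M(invalid) = 2701/7 = 385.857
Difference = 385.857 − 358.500 = 27.357 ms

27.4 ms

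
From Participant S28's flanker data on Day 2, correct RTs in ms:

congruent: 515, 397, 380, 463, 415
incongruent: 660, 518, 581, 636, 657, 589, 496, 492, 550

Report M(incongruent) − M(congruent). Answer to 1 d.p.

141.4 ms

M(congruent) = 2170/5 = 434.000
M(incongruent) = 5179/9 = 575.444
Difference = 575.444 − 434.000 = 141.444 ms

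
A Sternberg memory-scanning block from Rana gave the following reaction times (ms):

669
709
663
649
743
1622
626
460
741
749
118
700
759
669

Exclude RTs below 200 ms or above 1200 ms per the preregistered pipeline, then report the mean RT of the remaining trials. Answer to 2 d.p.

678.08 ms

Excluded: 118, 1622
Retained (n=12): Σ = 8137
Mean = 8137/12 = 678.0833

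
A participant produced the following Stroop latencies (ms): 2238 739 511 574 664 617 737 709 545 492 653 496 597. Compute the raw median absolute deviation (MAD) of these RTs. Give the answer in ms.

Sorted: 492, 496, 511, 545, 574, 597, 617, 653, 664, 709, 737, 739, 2238 → median = 617
|x − 617|: 1621, 122, 106, 43, 47, 0, 120, 92, 72, 125, 36, 121, 20
Sorted deviations: 0, 20, 36, 43, 47, 72, 92, 106, 120, 121, 122, 125, 1621 → MAD = 92

92 ms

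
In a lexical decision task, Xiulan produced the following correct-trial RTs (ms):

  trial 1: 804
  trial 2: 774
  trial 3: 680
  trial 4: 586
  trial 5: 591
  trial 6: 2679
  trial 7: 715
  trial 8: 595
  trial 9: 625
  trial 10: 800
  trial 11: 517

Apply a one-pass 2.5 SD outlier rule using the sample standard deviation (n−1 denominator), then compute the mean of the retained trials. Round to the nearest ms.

n = 11, ΣRT = 9366, M = 851.455
Σ(x−M)² = 3766050.73; s = √(3766050.73/10) = 613.682
Cutoffs: 851.455 ± 2.5·613.682 → [-682.7, 2385.7]
Outside: 2679 → excluded.
Retained (n=10): Σ = 6687, mean = 6687/10 = 668.700

669 ms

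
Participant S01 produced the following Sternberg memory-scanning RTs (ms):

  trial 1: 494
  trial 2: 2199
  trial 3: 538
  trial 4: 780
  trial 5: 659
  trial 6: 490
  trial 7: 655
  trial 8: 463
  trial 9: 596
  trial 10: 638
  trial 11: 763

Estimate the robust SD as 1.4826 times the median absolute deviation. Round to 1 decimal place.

185.3 ms

Sorted: 463, 490, 494, 538, 596, 638, 655, 659, 763, 780, 2199 → median = 638
|x − 638| sorted: 0, 17, 21, 42, 100, 125, 142, 144, 148, 175, 1561 → MAD = 125
Robust SD ≈ 1.4826 × 125 = 185.325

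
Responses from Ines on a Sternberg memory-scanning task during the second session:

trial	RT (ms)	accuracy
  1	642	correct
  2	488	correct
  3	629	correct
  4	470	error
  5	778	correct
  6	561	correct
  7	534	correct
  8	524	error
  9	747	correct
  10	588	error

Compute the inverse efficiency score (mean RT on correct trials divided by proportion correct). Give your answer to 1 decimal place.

893.7 ms

Correct trials (n=7): 642, 488, 629, 778, 561, 534, 747
Mean correct RT = 4379/7 = 625.5714 ms
Proportion correct = 7/10
IES = 625.5714 / (7/10) = 893.673 ms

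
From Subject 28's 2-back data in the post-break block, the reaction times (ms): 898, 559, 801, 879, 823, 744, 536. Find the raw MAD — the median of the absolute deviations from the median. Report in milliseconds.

78 ms

Sorted: 536, 559, 744, 801, 823, 879, 898 → median = 801
|x − 801|: 97, 242, 0, 78, 22, 57, 265
Sorted deviations: 0, 22, 57, 78, 97, 242, 265 → MAD = 78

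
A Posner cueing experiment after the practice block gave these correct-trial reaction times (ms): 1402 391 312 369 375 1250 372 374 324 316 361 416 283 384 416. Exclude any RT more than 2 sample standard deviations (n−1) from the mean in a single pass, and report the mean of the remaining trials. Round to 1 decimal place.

n = 15, ΣRT = 7345, M = 489.667
Σ(x−M)² = 1645583.33; s = √(1645583.33/14) = 342.844
Cutoffs: 489.667 ± 2·342.844 → [-196.0, 1175.4]
Outside: 1250, 1402 → excluded.
Retained (n=13): Σ = 4693, mean = 4693/13 = 361.000

361.0 ms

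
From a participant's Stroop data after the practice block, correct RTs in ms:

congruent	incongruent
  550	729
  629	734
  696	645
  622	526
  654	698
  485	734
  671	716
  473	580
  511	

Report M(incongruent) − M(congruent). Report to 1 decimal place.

M(congruent) = 5291/9 = 587.889
M(incongruent) = 5362/8 = 670.250
Difference = 670.250 − 587.889 = 82.361 ms

82.4 ms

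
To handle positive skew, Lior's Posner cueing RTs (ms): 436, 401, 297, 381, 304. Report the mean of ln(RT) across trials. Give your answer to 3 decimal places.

5.885

ln(RT): 6.0776, 5.9940, 5.6937, 5.9428, 5.7170
Σ ln(RT) = 29.4252
Mean = 29.4252/5 = 5.88503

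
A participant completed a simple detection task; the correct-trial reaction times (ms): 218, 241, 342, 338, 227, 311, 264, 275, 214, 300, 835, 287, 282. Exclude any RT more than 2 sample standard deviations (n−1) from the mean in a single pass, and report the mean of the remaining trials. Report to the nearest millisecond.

275 ms

n = 13, ΣRT = 4134, M = 318.000
Σ(x−M)² = 310686.00; s = √(310686.00/12) = 160.905
Cutoffs: 318.000 ± 2·160.905 → [-3.8, 639.8]
Outside: 835 → excluded.
Retained (n=12): Σ = 3299, mean = 3299/12 = 274.917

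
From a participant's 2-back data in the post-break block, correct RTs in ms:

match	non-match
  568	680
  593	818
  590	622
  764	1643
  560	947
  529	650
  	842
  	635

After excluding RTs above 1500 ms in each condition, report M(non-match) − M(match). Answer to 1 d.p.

141.3 ms

non-match: exclude 1643
M(match) = 3604/6 = 600.667
M(non-match) = 5194/7 = 742.000
Difference = 742.000 − 600.667 = 141.333 ms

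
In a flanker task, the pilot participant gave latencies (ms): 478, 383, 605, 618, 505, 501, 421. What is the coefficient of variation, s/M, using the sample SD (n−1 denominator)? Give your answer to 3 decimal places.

0.173

n = 7, Σ = 3511, M = 501.5714
Σ(x−M)² = 45371.714; s = √(45371.714/6) = 86.9595
CV = 86.9595 / 501.5714 = 0.17337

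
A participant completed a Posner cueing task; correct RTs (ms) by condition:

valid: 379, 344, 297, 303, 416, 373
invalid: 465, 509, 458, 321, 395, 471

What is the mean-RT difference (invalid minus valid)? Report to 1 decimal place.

84.5 ms

M(valid) = 2112/6 = 352.000
M(invalid) = 2619/6 = 436.500
Difference = 436.500 − 352.000 = 84.500 ms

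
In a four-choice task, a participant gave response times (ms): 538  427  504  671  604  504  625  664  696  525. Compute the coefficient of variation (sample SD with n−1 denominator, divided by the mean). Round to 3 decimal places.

n = 10, Σ = 5758, M = 575.8000
Σ(x−M)² = 70967.600; s = √(70967.600/9) = 88.7991
CV = 88.7991 / 575.8000 = 0.15422

0.154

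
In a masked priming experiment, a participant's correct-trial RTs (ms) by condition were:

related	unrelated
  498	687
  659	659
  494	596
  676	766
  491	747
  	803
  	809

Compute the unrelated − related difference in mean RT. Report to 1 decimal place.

160.3 ms

M(related) = 2818/5 = 563.600
M(unrelated) = 5067/7 = 723.857
Difference = 723.857 − 563.600 = 160.257 ms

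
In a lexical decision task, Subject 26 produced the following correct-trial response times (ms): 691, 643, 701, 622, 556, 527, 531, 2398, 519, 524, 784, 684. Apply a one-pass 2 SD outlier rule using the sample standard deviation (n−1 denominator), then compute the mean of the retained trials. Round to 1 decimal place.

n = 12, ΣRT = 9180, M = 765.000
Σ(x−M)² = 2992194.00; s = √(2992194.00/11) = 521.553
Cutoffs: 765.000 ± 2·521.553 → [-278.1, 1808.1]
Outside: 2398 → excluded.
Retained (n=11): Σ = 6782, mean = 6782/11 = 616.545

616.5 ms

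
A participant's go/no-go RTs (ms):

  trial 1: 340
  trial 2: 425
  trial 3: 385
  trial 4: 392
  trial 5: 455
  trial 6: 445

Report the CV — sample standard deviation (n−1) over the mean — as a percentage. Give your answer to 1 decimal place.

10.6%

n = 6, Σ = 2442, M = 407.0000
Σ(x−M)² = 9270.000; s = √(9270.000/5) = 43.0581
CV = 43.0581 / 407.0000 = 0.10579 = 10.579%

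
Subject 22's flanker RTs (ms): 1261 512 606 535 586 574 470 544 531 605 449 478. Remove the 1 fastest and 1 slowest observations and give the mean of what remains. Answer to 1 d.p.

Sorted: 449, 470, 478, 512, 531, 535, 544, 574, 586, 605, 606, 1261
Drop lowest 1 (449) and highest 1 (1261)
Remaining (n=10): Σ = 5441, mean = 5441/10 = 544.100

544.1 ms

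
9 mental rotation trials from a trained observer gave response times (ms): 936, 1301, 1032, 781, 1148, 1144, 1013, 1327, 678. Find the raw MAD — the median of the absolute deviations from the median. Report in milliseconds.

116 ms

Sorted: 678, 781, 936, 1013, 1032, 1144, 1148, 1301, 1327 → median = 1032
|x − 1032|: 96, 269, 0, 251, 116, 112, 19, 295, 354
Sorted deviations: 0, 19, 96, 112, 116, 251, 269, 295, 354 → MAD = 116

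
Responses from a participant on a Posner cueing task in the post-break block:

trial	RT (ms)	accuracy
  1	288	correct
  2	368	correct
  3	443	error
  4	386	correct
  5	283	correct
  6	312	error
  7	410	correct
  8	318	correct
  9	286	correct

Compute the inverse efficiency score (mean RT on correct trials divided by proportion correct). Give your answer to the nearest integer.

430 ms

Correct trials (n=7): 288, 368, 386, 283, 410, 318, 286
Mean correct RT = 2339/7 = 334.1429 ms
Proportion correct = 7/9
IES = 334.1429 / (7/9) = 429.612 ms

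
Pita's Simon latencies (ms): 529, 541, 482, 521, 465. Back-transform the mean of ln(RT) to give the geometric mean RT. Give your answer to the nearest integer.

507 ms

ln(RT): 6.2710, 6.2934, 6.1779, 6.2558, 6.1420
Mean ln(RT) = 31.1401/5 = 6.22803
Geometric mean = exp(6.22803) = 506.76 ms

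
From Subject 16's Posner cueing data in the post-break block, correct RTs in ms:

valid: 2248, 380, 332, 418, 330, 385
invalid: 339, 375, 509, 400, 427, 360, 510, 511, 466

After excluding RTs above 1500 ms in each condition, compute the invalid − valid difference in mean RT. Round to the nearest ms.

valid: exclude 2248
M(valid) = 1845/5 = 369.000
M(invalid) = 3897/9 = 433.000
Difference = 433.000 − 369.000 = 64.000 ms

64 ms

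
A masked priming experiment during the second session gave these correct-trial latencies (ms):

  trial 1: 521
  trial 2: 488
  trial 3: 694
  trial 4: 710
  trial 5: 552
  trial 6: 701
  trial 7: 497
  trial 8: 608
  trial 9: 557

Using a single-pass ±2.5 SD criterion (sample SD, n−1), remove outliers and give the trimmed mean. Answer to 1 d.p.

592.0 ms

n = 9, ΣRT = 5328, M = 592.000
Σ(x−M)² = 64172.00; s = √(64172.00/8) = 89.563
Cutoffs: 592.000 ± 2.5·89.563 → [368.1, 815.9]
No RTs fall outside the cutoffs; all 9 retained. Mean = 5328/9 = 592.000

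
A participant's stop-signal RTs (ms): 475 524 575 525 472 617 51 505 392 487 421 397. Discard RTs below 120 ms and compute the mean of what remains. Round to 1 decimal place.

490.0 ms

Excluded: 51
Retained (n=11): Σ = 5390
Mean = 5390/11 = 490.0000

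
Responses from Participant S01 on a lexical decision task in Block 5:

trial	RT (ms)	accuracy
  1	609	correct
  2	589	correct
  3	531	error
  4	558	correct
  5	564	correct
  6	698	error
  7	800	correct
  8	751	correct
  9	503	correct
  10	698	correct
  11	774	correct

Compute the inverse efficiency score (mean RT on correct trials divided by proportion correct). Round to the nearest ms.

Correct trials (n=9): 609, 589, 558, 564, 800, 751, 503, 698, 774
Mean correct RT = 5846/9 = 649.5556 ms
Proportion correct = 9/11
IES = 649.5556 / (9/11) = 793.901 ms

794 ms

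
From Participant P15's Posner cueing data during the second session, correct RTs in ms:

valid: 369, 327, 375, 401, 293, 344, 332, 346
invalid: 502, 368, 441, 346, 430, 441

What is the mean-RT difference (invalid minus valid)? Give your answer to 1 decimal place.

73.0 ms

M(valid) = 2787/8 = 348.375
M(invalid) = 2528/6 = 421.333
Difference = 421.333 − 348.375 = 72.958 ms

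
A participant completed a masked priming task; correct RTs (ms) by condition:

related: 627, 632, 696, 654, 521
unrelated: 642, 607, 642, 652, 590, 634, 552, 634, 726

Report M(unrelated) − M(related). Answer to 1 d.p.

M(related) = 3130/5 = 626.000
M(unrelated) = 5679/9 = 631.000
Difference = 631.000 − 626.000 = 5.000 ms

5.0 ms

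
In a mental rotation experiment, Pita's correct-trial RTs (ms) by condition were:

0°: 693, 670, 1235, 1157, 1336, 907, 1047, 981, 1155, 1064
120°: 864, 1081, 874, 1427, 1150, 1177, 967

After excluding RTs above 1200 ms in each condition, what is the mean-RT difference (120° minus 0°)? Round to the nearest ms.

60 ms

0°: exclude 1235, 1336
120°: exclude 1427
M(0°) = 7674/8 = 959.250
M(120°) = 6113/6 = 1018.833
Difference = 1018.833 − 959.250 = 59.583 ms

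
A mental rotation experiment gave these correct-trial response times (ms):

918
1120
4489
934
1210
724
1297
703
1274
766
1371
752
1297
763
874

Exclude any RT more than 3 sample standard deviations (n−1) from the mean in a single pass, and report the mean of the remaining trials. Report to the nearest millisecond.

n = 15, ΣRT = 18492, M = 1232.800
Σ(x−M)² = 12171588.40; s = √(12171588.40/14) = 932.416
Cutoffs: 1232.800 ± 3·932.416 → [-1564.4, 4030.0]
Outside: 4489 → excluded.
Retained (n=14): Σ = 14003, mean = 14003/14 = 1000.214

1000 ms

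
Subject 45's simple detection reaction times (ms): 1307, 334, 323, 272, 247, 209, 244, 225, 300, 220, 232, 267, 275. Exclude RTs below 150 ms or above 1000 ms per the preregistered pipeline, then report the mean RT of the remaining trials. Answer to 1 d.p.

262.3 ms

Excluded: 1307
Retained (n=12): Σ = 3148
Mean = 3148/12 = 262.3333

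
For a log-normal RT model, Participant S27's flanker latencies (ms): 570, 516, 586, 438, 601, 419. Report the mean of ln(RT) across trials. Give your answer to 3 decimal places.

6.247

ln(RT): 6.3456, 6.2461, 6.3733, 6.0822, 6.3986, 6.0379
Σ ln(RT) = 37.4837
Mean = 37.4837/6 = 6.24729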